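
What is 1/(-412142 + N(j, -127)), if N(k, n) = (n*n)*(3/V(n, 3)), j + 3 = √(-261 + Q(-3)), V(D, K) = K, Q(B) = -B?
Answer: -1/396013 ≈ -2.5252e-6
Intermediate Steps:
j = -3 + I*√258 (j = -3 + √(-261 - 1*(-3)) = -3 + √(-261 + 3) = -3 + √(-258) = -3 + I*√258 ≈ -3.0 + 16.062*I)
N(k, n) = n² (N(k, n) = (n*n)*(3/3) = n²*(3*(⅓)) = n²*1 = n²)
1/(-412142 + N(j, -127)) = 1/(-412142 + (-127)²) = 1/(-412142 + 16129) = 1/(-396013) = -1/396013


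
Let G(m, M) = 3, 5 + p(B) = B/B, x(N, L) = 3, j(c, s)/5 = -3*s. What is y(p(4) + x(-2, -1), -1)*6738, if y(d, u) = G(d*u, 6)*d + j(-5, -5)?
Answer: 485136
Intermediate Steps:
j(c, s) = -15*s (j(c, s) = 5*(-3*s) = -15*s)
p(B) = -4 (p(B) = -5 + B/B = -5 + 1 = -4)
y(d, u) = 75 + 3*d (y(d, u) = 3*d - 15*(-5) = 3*d + 75 = 75 + 3*d)
y(p(4) + x(-2, -1), -1)*6738 = (75 + 3*(-4 + 3))*6738 = (75 + 3*(-1))*6738 = (75 - 3)*6738 = 72*6738 = 485136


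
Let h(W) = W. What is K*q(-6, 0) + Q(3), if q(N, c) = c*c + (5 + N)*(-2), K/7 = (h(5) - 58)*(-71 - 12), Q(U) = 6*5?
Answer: 61616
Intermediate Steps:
Q(U) = 30
K = 30793 (K = 7*((5 - 58)*(-71 - 12)) = 7*(-53*(-83)) = 7*4399 = 30793)
q(N, c) = -10 + c² - 2*N (q(N, c) = c² + (-10 - 2*N) = -10 + c² - 2*N)
K*q(-6, 0) + Q(3) = 30793*(-10 + 0² - 2*(-6)) + 30 = 30793*(-10 + 0 + 12) + 30 = 30793*2 + 30 = 61586 + 30 = 61616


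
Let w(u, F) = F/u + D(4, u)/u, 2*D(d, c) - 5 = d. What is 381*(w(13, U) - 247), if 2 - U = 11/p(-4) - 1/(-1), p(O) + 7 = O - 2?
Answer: -31745301/338 ≈ -93921.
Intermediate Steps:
D(d, c) = 5/2 + d/2
p(O) = -9 + O (p(O) = -7 + (O - 2) = -7 + (-2 + O) = -9 + O)
U = 24/13 (U = 2 - (11/(-9 - 4) - 1/(-1)) = 2 - (11/(-13) - 1*(-1)) = 2 - (11*(-1/13) + 1) = 2 - (-11/13 + 1) = 2 - 1*2/13 = 2 - 2/13 = 24/13 ≈ 1.8462)
w(u, F) = 9/(2*u) + F/u (w(u, F) = F/u + (5/2 + (½)*4)/u = F/u + (5/2 + 2)/u = F/u + 9/(2*u) = 9/(2*u) + F/u)
381*(w(13, U) - 247) = 381*((9/2 + 24/13)/13 - 247) = 381*((1/13)*(165/26) - 247) = 381*(165/338 - 247) = 381*(-83321/338) = -31745301/338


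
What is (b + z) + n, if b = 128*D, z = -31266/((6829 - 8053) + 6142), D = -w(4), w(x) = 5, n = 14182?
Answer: 33284145/2459 ≈ 13536.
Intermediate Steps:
D = -5 (D = -1*5 = -5)
z = -15633/2459 (z = -31266/(-1224 + 6142) = -31266/4918 = -31266*1/4918 = -15633/2459 ≈ -6.3575)
b = -640 (b = 128*(-5) = -640)
(b + z) + n = (-640 - 15633/2459) + 14182 = -1589393/2459 + 14182 = 33284145/2459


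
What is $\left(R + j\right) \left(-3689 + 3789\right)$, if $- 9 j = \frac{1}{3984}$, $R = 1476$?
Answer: $\frac{1323086375}{8964} \approx 1.476 \cdot 10^{5}$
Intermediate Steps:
$j = - \frac{1}{35856}$ ($j = - \frac{1}{9 \cdot 3984} = \left(- \frac{1}{9}\right) \frac{1}{3984} = - \frac{1}{35856} \approx -2.7889 \cdot 10^{-5}$)
$\left(R + j\right) \left(-3689 + 3789\right) = \left(1476 - \frac{1}{35856}\right) \left(-3689 + 3789\right) = \frac{52923455}{35856} \cdot 100 = \frac{1323086375}{8964}$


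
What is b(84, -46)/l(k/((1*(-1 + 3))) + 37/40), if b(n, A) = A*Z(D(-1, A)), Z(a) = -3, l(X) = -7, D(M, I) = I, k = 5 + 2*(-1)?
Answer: -138/7 ≈ -19.714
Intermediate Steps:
k = 3 (k = 5 - 2 = 3)
b(n, A) = -3*A (b(n, A) = A*(-3) = -3*A)
b(84, -46)/l(k/((1*(-1 + 3))) + 37/40) = -3*(-46)/(-7) = 138*(-1/7) = -138/7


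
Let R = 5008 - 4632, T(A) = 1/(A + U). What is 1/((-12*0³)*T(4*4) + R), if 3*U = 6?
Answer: 1/376 ≈ 0.0026596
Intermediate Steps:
U = 2 (U = (⅓)*6 = 2)
T(A) = 1/(2 + A) (T(A) = 1/(A + 2) = 1/(2 + A))
R = 376
1/((-12*0³)*T(4*4) + R) = 1/((-12*0³)/(2 + 4*4) + 376) = 1/((-12*0)/(2 + 16) + 376) = 1/(0/18 + 376) = 1/(0*(1/18) + 376) = 1/(0 + 376) = 1/376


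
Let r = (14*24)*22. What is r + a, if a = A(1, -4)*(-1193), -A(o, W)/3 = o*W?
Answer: -6924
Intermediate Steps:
A(o, W) = -3*W*o (A(o, W) = -3*o*W = -3*W*o)
a = -14316 (a = -3*(-4)*1*(-1193) = 12*(-1193) = -14316)
r = 7392 (r = 336*22 = 7392)
r + a = 7392 - 14316 = -6924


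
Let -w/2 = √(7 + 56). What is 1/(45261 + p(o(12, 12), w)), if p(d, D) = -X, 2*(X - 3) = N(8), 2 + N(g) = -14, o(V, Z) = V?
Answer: 1/45266 ≈ 2.2092e-5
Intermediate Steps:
w = -6*√7 (w = -2*√(7 + 56) = -6*√7 ≈ -15.875)
N(g) = -16 (N(g) = -2 - 14 = -16)
X = -5 (X = 3 + (½)*(-16) = 3 - 8 = -5)
p(d, D) = 5 (p(d, D) = -1*(-5) = 5)
1/(45261 + p(o(12, 12), w)) = 1/(45261 + 5) = 1/45266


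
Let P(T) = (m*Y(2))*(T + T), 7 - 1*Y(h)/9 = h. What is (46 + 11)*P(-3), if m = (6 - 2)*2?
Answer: -123120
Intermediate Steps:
Y(h) = 63 - 9*h
m = 8 (m = 4*2 = 8)
P(T) = 720*T (P(T) = (8*(63 - 9*2))*(T + T) = (8*(63 - 18))*(2*T) = (8*45)*(2*T) = 360*(2*T) = 720*T)
(46 + 11)*P(-3) = (46 + 11)*(720*(-3)) = 57*(-2160) = -123120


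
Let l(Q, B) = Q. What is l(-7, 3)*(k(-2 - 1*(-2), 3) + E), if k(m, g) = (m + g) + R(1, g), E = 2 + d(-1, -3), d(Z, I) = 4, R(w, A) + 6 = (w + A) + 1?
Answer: -56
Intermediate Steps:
R(w, A) = -5 + A + w (R(w, A) = -6 + ((w + A) + 1) = -6 + ((A + w) + 1) = -6 + (1 + A + w) = -5 + A + w)
E = 6 (E = 2 + 4 = 6)
k(m, g) = -4 + m + 2*g (k(m, g) = (m + g) + (-5 + g + 1) = (g + m) + (-4 + g) = -4 + m + 2*g)
l(-7, 3)*(k(-2 - 1*(-2), 3) + E) = -7*((-4 + (-2 - 1*(-2)) + 2*3) + 6) = -7*((-4 + (-2 + 2) + 6) + 6) = -7*((-4 + 0 + 6) + 6) = -7*(2 + 6) = -7*8 = -56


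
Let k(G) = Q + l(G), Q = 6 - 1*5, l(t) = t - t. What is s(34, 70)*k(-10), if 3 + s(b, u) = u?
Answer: 67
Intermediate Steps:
l(t) = 0
Q = 1 (Q = 6 - 5 = 1)
k(G) = 1 (k(G) = 1 + 0 = 1)
s(b, u) = -3 + u
s(34, 70)*k(-10) = (-3 + 70)*1 = 67*1 = 67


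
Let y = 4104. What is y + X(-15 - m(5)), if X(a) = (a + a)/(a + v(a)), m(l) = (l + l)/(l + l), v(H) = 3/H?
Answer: 1063448/259 ≈ 4106.0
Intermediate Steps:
m(l) = 1 (m(l) = (2*l)/((2*l)) = (2*l)*(1/(2*l)) = 1)
X(a) = 2*a/(a + 3/a) (X(a) = (a + a)/(a + 3/a) = (2*a)/(a + 3/a) = 2*a/(a + 3/a))
y + X(-15 - m(5)) = 4104 + 2*(-15 - 1*1)²/(3 + (-15 - 1*1)²) = 4104 + 2*(-15 - 1)²/(3 + (-15 - 1)²) = 4104 + 2*(-16)²/(3 + (-16)²) = 4104 + 2*256/(3 + 256) = 4104 + 2*256/259 = 4104 + 2*256*(1/259) = 4104 + 512/259 = 1063448/259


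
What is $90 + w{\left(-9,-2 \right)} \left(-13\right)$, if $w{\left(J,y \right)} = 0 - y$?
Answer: $64$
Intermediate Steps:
$w{\left(J,y \right)} = - y$
$90 + w{\left(-9,-2 \right)} \left(-13\right) = 90 + \left(-1\right) \left(-2\right) \left(-13\right) = 90 + 2 \left(-13\right) = 90 - 26 = 64$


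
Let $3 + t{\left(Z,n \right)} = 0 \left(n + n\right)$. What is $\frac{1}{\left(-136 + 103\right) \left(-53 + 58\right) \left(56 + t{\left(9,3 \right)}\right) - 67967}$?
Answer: $- \frac{1}{76712} \approx -1.3036 \cdot 10^{-5}$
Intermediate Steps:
$t{\left(Z,n \right)} = -3$ ($t{\left(Z,n \right)} = -3 + 0 \left(n + n\right) = -3 + 0 \cdot 2 n = -3 + 0 = -3$)
$\frac{1}{\left(-136 + 103\right) \left(-53 + 58\right) \left(56 + t{\left(9,3 \right)}\right) - 67967} = \frac{1}{\left(-136 + 103\right) \left(-53 + 58\right) \left(56 - 3\right) - 67967} = \frac{1}{- 33 \cdot 5 \cdot 53 - 67967} = \frac{1}{\left(-33\right) 265 - 67967} = \frac{1}{-8745 - 67967} = \frac{1}{-76712} = - \frac{1}{76712}$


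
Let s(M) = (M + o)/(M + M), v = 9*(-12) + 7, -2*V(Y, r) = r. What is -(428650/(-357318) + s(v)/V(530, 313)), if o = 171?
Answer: 6762950095/5647946967 ≈ 1.1974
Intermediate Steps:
V(Y, r) = -r/2
v = -101 (v = -108 + 7 = -101)
s(M) = (171 + M)/(2*M) (s(M) = (M + 171)/(M + M) = (171 + M)/((2*M)) = (171 + M)*(1/(2*M)) = (171 + M)/(2*M))
-(428650/(-357318) + s(v)/V(530, 313)) = -(428650/(-357318) + ((1/2)*(171 - 101)/(-101))/((-1/2*313))) = -(428650*(-1/357318) + ((1/2)*(-1/101)*70)/(-313/2)) = -(-214325/178659 - 35/101*(-2/313)) = -(-214325/178659 + 70/31613) = -1*(-6762950095/5647946967) = 6762950095/5647946967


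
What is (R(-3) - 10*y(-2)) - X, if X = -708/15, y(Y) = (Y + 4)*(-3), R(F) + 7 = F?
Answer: 486/5 ≈ 97.200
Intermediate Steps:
R(F) = -7 + F
y(Y) = -12 - 3*Y (y(Y) = (4 + Y)*(-3) = -12 - 3*Y)
X = -236/5 (X = -708*1/15 = -236/5 ≈ -47.200)
(R(-3) - 10*y(-2)) - X = ((-7 - 3) - 10*(-12 - 3*(-2))) - 1*(-236/5) = (-10 - 10*(-12 + 6)) + 236/5 = (-10 - 10*(-6)) + 236/5 = (-10 + 60) + 236/5 = 50 + 236/5 = 486/5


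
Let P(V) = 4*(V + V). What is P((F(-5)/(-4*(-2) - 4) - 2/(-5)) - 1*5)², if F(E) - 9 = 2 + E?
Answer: 15376/25 ≈ 615.04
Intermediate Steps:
F(E) = 11 + E (F(E) = 9 + (2 + E) = 11 + E)
P(V) = 8*V (P(V) = 4*(2*V) = 8*V)
P((F(-5)/(-4*(-2) - 4) - 2/(-5)) - 1*5)² = (8*(((11 - 5)/(-4*(-2) - 4) - 2/(-5)) - 1*5))² = (8*((6/(8 - 4) - 2*(-⅕)) - 5))² = (8*((6/4 + ⅖) - 5))² = (8*((6*(¼) + ⅖) - 5))² = (8*((3/2 + ⅖) - 5))² = (8*(19/10 - 5))² = (8*(-31/10))² = (-124/5)² = 15376/25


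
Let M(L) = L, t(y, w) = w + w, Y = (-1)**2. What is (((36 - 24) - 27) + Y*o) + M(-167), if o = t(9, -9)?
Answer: -200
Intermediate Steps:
Y = 1
t(y, w) = 2*w
o = -18 (o = 2*(-9) = -18)
(((36 - 24) - 27) + Y*o) + M(-167) = (((36 - 24) - 27) + 1*(-18)) - 167 = ((12 - 27) - 18) - 167 = (-15 - 18) - 167 = -33 - 167 = -200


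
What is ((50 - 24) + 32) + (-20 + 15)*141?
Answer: -647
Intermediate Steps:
((50 - 24) + 32) + (-20 + 15)*141 = (26 + 32) - 5*141 = 58 - 705 = -647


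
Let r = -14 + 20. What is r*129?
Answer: 774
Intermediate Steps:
r = 6
r*129 = 6*129 = 774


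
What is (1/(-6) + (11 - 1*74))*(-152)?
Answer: 28804/3 ≈ 9601.3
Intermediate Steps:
(1/(-6) + (11 - 1*74))*(-152) = (-⅙ + (11 - 74))*(-152) = (-⅙ - 63)*(-152) = -379/6*(-152) = 28804/3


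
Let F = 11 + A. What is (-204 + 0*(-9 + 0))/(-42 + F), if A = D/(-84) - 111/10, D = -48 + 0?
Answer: 280/57 ≈ 4.9123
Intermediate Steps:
D = -48
A = -737/70 (A = -48/(-84) - 111/10 = -48*(-1/84) - 111*⅒ = 4/7 - 111/10 = -737/70 ≈ -10.529)
F = 33/70 (F = 11 - 737/70 = 33/70 ≈ 0.47143)
(-204 + 0*(-9 + 0))/(-42 + F) = (-204 + 0*(-9 + 0))/(-42 + 33/70) = (-204 + 0*(-9))/(-2907/70) = (-204 + 0)*(-70/2907) = -204*(-70/2907) = 280/57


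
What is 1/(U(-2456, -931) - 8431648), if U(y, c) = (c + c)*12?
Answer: -1/8453992 ≈ -1.1829e-7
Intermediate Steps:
U(y, c) = 24*c (U(y, c) = (2*c)*12 = 24*c)
1/(U(-2456, -931) - 8431648) = 1/(24*(-931) - 8431648) = 1/(-22344 - 8431648) = 1/(-8453992) = -1/8453992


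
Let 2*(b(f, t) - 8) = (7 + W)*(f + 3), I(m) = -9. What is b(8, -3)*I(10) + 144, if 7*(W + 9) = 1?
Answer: 2295/14 ≈ 163.93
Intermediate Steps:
W = -62/7 (W = -9 + (1/7)*1 = -9 + 1/7 = -62/7 ≈ -8.8571)
b(f, t) = 73/14 - 13*f/14 (b(f, t) = 8 + ((7 - 62/7)*(f + 3))/2 = 8 + (-13*(3 + f)/7)/2 = 8 + (-39/7 - 13*f/7)/2 = 8 + (-39/14 - 13*f/14) = 73/14 - 13*f/14)
b(8, -3)*I(10) + 144 = (73/14 - 13/14*8)*(-9) + 144 = (73/14 - 52/7)*(-9) + 144 = -31/14*(-9) + 144 = 279/14 + 144 = 2295/14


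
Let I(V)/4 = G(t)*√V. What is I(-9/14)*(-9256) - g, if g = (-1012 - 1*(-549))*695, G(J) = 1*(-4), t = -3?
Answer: 321785 + 222144*I*√14/7 ≈ 3.2179e+5 + 1.1874e+5*I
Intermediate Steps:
G(J) = -4
I(V) = -16*√V (I(V) = 4*(-4*√V) = -16*√V)
g = -321785 (g = (-1012 + 549)*695 = -463*695 = -321785)
I(-9/14)*(-9256) - g = -16*3*I*√14/14*(-9256) - 1*(-321785) = -16*3*I*√14/14*(-9256) + 321785 = -24*I*√14/7*(-9256) + 321785 = 222144*I*√14/7 + 321785 = 321785 + 222144*I*√14/7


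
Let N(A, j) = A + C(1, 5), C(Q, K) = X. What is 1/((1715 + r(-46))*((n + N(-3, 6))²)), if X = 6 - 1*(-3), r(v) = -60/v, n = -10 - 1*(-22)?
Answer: 23/12789900 ≈ 1.7983e-6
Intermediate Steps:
n = 12 (n = -10 + 22 = 12)
X = 9 (X = 6 + 3 = 9)
C(Q, K) = 9
N(A, j) = 9 + A (N(A, j) = A + 9 = 9 + A)
1/((1715 + r(-46))*((n + N(-3, 6))²)) = 1/((1715 - 60/(-46))*((12 + (9 - 3))²)) = 1/((1715 - 60*(-1/46))*((12 + 6)²)) = 1/((1715 + 30/23)*(18²)) = 1/((39475/23)*324) = (23/39475)*(1/324) = 23/12789900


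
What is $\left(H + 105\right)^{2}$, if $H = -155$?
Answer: $2500$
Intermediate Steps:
$\left(H + 105\right)^{2} = \left(-155 + 105\right)^{2} = \left(-50\right)^{2} = 2500$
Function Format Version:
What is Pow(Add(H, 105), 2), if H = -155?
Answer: 2500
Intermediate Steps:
Pow(Add(H, 105), 2) = Pow(Add(-155, 105), 2) = Pow(-50, 2) = 2500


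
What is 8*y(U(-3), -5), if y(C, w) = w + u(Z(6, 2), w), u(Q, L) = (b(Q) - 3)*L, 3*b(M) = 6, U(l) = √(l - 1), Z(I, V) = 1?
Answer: 0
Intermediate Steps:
U(l) = √(-1 + l)
b(M) = 2 (b(M) = (⅓)*6 = 2)
u(Q, L) = -L (u(Q, L) = (2 - 3)*L = -L)
y(C, w) = 0 (y(C, w) = w - w = 0)
8*y(U(-3), -5) = 8*0 = 0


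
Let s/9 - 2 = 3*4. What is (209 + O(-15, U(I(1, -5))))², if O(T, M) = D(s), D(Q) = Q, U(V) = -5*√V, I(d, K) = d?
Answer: 112225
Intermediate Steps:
s = 126 (s = 18 + 9*(3*4) = 18 + 9*12 = 18 + 108 = 126)
O(T, M) = 126
(209 + O(-15, U(I(1, -5))))² = (209 + 126)² = 335² = 112225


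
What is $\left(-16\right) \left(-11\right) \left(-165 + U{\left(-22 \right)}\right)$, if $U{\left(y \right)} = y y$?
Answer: $56144$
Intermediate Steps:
$U{\left(y \right)} = y^{2}$
$\left(-16\right) \left(-11\right) \left(-165 + U{\left(-22 \right)}\right) = \left(-16\right) \left(-11\right) \left(-165 + \left(-22\right)^{2}\right) = 176 \left(-165 + 484\right) = 176 \cdot 319 = 56144$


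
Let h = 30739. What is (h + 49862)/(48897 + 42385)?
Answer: 80601/91282 ≈ 0.88299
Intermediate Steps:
(h + 49862)/(48897 + 42385) = (30739 + 49862)/(48897 + 42385) = 80601/91282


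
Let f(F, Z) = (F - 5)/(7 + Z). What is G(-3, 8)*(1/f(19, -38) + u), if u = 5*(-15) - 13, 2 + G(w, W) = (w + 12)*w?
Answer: 36627/14 ≈ 2616.2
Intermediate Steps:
G(w, W) = -2 + w*(12 + w) (G(w, W) = -2 + (w + 12)*w = -2 + (12 + w)*w = -2 + w*(12 + w))
f(F, Z) = (-5 + F)/(7 + Z)
u = -88 (u = -75 - 13 = -88)
G(-3, 8)*(1/f(19, -38) + u) = (-2 + (-3)² + 12*(-3))*(1/((-5 + 19)/(7 - 38)) - 88) = (-2 + 9 - 36)*(1/(14/(-31)) - 88) = -29*(1/(-1/31*14) - 88) = -29*(1/(-14/31) - 88) = -29*(-31/14 - 88) = -29*(-1263/14) = 36627/14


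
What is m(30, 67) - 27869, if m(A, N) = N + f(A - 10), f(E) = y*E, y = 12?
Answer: -27562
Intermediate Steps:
f(E) = 12*E
m(A, N) = -120 + N + 12*A (m(A, N) = N + 12*(A - 10) = N + 12*(-10 + A) = N + (-120 + 12*A) = -120 + N + 12*A)
m(30, 67) - 27869 = (-120 + 67 + 12*30) - 27869 = (-120 + 67 + 360) - 27869 = 307 - 27869 = -27562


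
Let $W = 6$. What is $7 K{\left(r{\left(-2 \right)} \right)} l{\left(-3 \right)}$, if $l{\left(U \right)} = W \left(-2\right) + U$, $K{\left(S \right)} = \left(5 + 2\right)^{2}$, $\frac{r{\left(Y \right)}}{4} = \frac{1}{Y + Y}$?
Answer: $-5145$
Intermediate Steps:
$r{\left(Y \right)} = \frac{2}{Y}$ ($r{\left(Y \right)} = \frac{4}{Y + Y} = \frac{4}{2 Y} = 4 \frac{1}{2 Y} = \frac{2}{Y}$)
$K{\left(S \right)} = 49$ ($K{\left(S \right)} = 7^{2} = 49$)
$l{\left(U \right)} = -12 + U$ ($l{\left(U \right)} = 6 \left(-2\right) + U = -12 + U$)
$7 K{\left(r{\left(-2 \right)} \right)} l{\left(-3 \right)} = 7 \cdot 49 \left(-12 - 3\right) = 343 \left(-15\right) = -5145$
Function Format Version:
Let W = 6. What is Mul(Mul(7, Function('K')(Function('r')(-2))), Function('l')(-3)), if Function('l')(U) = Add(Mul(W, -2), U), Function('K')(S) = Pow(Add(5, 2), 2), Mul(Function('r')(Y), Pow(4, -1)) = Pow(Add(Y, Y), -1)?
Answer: -5145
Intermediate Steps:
Function('r')(Y) = Mul(2, Pow(Y, -1)) (Function('r')(Y) = Mul(4, Pow(Add(Y, Y), -1)) = Mul(4, Pow(Mul(2, Y), -1)) = Mul(4, Mul(Rational(1, 2), Pow(Y, -1))) = Mul(2, Pow(Y, -1)))
Function('K')(S) = 49 (Function('K')(S) = Pow(7, 2) = 49)
Function('l')(U) = Add(-12, U) (Function('l')(U) = Add(Mul(6, -2), U) = Add(-12, U))
Mul(Mul(7, Function('K')(Function('r')(-2))), Function('l')(-3)) = Mul(Mul(7, 49), Add(-12, -3)) = Mul(343, -15) = -5145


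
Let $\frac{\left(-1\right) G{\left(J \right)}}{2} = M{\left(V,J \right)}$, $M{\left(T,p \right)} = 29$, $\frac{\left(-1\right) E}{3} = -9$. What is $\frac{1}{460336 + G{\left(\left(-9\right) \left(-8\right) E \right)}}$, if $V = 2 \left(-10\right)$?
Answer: $\frac{1}{460278} \approx 2.1726 \cdot 10^{-6}$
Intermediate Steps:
$E = 27$ ($E = \left(-3\right) \left(-9\right) = 27$)
$V = -20$
$G{\left(J \right)} = -58$ ($G{\left(J \right)} = \left(-2\right) 29 = -58$)
$\frac{1}{460336 + G{\left(\left(-9\right) \left(-8\right) E \right)}} = \frac{1}{460336 - 58} = \frac{1}{460278}$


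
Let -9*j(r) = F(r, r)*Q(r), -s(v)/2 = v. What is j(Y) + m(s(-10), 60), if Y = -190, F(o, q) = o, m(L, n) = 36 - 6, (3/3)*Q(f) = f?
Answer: -35830/9 ≈ -3981.1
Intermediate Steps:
s(v) = -2*v
Q(f) = f
m(L, n) = 30
j(r) = -r²/9 (j(r) = -r*r/9 = -r²/9)
j(Y) + m(s(-10), 60) = -⅑*(-190)² + 30 = -⅑*36100 + 30 = -36100/9 + 30 = -35830/9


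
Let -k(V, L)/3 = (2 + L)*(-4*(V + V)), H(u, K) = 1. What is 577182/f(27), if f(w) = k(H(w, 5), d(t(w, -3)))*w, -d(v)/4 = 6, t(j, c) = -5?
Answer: -96197/2376 ≈ -40.487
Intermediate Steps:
d(v) = -24 (d(v) = -4*6 = -24)
k(V, L) = 24*V*(2 + L) (k(V, L) = -3*(2 + L)*(-4*(V + V)) = -3*(2 + L)*(-8*V) = -(-24)*V*(2 + L) = 24*V*(2 + L))
f(w) = -528*w (f(w) = (24*1*(2 - 24))*w = (24*1*(-22))*w = -528*w)
577182/f(27) = 577182/((-528*27)) = 577182/(-14256) = 577182*(-1/14256) = -96197/2376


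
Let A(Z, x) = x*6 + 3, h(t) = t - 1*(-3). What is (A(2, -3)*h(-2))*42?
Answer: -630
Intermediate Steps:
h(t) = 3 + t (h(t) = t + 3 = 3 + t)
A(Z, x) = 3 + 6*x (A(Z, x) = 6*x + 3 = 3 + 6*x)
(A(2, -3)*h(-2))*42 = ((3 + 6*(-3))*(3 - 2))*42 = ((3 - 18)*1)*42 = -15*1*42 = -15*42 = -630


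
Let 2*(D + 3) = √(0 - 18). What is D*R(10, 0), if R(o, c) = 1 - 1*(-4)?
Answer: -15 + 15*I*√2/2 ≈ -15.0 + 10.607*I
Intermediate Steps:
R(o, c) = 5 (R(o, c) = 1 + 4 = 5)
D = -3 + 3*I*√2/2 (D = -3 + √(0 - 18)/2 = -3 + √(-18)/2 = -3 + (3*I*√2)/2 = -3 + 3*I*√2/2 ≈ -3.0 + 2.1213*I)
D*R(10, 0) = (-3 + 3*I*√2/2)*5 = -15 + 15*I*√2/2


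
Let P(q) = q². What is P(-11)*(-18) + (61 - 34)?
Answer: -2151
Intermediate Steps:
P(-11)*(-18) + (61 - 34) = (-11)²*(-18) + (61 - 34) = 121*(-18) + 27 = -2178 + 27 = -2151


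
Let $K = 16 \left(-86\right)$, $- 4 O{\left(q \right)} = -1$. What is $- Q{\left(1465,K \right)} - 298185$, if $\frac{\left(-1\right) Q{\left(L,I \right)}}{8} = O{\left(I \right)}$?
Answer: $-298183$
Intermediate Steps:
$O{\left(q \right)} = \frac{1}{4}$ ($O{\left(q \right)} = \left(- \frac{1}{4}\right) \left(-1\right) = \frac{1}{4}$)
$K = -1376$
$Q{\left(L,I \right)} = -2$ ($Q{\left(L,I \right)} = \left(-8\right) \frac{1}{4} = -2$)
$- Q{\left(1465,K \right)} - 298185 = \left(-1\right) \left(-2\right) - 298185 = 2 - 298185 = -298183$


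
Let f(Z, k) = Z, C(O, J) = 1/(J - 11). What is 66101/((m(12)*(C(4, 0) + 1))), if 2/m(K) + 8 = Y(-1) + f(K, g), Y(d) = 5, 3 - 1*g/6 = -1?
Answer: 6543999/20 ≈ 3.2720e+5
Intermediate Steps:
C(O, J) = 1/(-11 + J)
g = 24 (g = 18 - 6*(-1) = 18 + 6 = 24)
m(K) = 2/(-3 + K) (m(K) = 2/(-8 + (5 + K)) = 2/(-3 + K))
66101/((m(12)*(C(4, 0) + 1))) = 66101/(((2/(-3 + 12))*(1/(-11 + 0) + 1))) = 66101/(((2/9)*(1/(-11) + 1))) = 66101/(((2*(⅑))*(-1/11 + 1))) = 66101/(((2/9)*(10/11))) = 66101/(20/99) = 66101*(99/20) = 6543999/20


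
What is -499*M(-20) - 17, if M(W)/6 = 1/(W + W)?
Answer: 1157/20 ≈ 57.850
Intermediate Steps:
M(W) = 3/W (M(W) = 6/(W + W) = 6/((2*W)) = 6*(1/(2*W)) = 3/W)
-499*M(-20) - 17 = -1497/(-20) - 17 = -1497*(-1)/20 - 17 = -499*(-3/20) - 17 = 1497/20 - 17 = 1157/20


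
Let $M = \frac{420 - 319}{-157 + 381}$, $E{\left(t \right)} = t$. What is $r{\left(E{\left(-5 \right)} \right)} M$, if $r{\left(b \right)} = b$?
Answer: $- \frac{505}{224} \approx -2.2545$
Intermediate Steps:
$M = \frac{101}{224} \approx 0.45089$
$r{\left(E{\left(-5 \right)} \right)} M = \left(-5\right) \frac{101}{224} = - \frac{505}{224}$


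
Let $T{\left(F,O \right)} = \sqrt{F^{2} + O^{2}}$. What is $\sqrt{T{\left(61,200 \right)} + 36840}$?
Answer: $\sqrt{36840 + \sqrt{43721}} \approx 192.48$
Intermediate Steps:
$\sqrt{T{\left(61,200 \right)} + 36840} = \sqrt{\sqrt{61^{2} + 200^{2}} + 36840} = \sqrt{\sqrt{3721 + 40000} + 36840} = \sqrt{\sqrt{43721} + 36840} = \sqrt{36840 + \sqrt{43721}}$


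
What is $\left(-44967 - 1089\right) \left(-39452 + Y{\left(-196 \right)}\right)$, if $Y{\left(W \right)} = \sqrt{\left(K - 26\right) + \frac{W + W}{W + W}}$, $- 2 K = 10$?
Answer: $1817001312 - 46056 i \sqrt{30} \approx 1.817 \cdot 10^{9} - 2.5226 \cdot 10^{5} i$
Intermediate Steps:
$K = -5$ ($K = \left(- \frac{1}{2}\right) 10 = -5$)
$Y{\left(W \right)} = i \sqrt{30}$ ($Y{\left(W \right)} = \sqrt{\left(-5 - 26\right) + \frac{W + W}{W + W}} = \sqrt{-31 + \frac{2 W}{2 W}} = \sqrt{-31 + 2 W \frac{1}{2 W}} = \sqrt{-31 + 1} = \sqrt{-30} = i \sqrt{30}$)
$\left(-44967 - 1089\right) \left(-39452 + Y{\left(-196 \right)}\right) = \left(-44967 - 1089\right) \left(-39452 + i \sqrt{30}\right) = - 46056 \left(-39452 + i \sqrt{30}\right) = 1817001312 - 46056 i \sqrt{30}$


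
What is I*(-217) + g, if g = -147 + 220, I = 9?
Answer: -1880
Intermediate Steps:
g = 73
I*(-217) + g = 9*(-217) + 73 = -1953 + 73 = -1880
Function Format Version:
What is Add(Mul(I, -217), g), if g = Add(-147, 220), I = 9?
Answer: -1880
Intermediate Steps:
g = 73
Add(Mul(I, -217), g) = Add(Mul(9, -217), 73) = Add(-1953, 73) = -1880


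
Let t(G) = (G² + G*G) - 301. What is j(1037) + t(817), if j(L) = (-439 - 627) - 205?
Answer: 1333406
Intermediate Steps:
j(L) = -1271 (j(L) = -1066 - 205 = -1271)
t(G) = -301 + 2*G² (t(G) = (G² + G²) - 301 = 2*G² - 301 = -301 + 2*G²)
j(1037) + t(817) = -1271 + (-301 + 2*817²) = -1271 + (-301 + 2*667489) = -1271 + (-301 + 1334978) = -1271 + 1334677 = 1333406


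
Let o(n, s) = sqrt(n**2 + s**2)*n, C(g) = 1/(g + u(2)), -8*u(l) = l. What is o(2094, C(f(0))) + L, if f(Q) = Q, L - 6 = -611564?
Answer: -611558 + 4188*sqrt(1096213) ≈ 3.7733e+6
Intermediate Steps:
L = -611558 (L = 6 - 611564 = -611558)
u(l) = -l/8
C(g) = 1/(-1/4 + g) (C(g) = 1/(g - 1/8*2) = 1/(g - 1/4) = 1/(-1/4 + g))
o(n, s) = n*sqrt(n**2 + s**2)
o(2094, C(f(0))) + L = 2094*sqrt(2094**2 + (4/(-1 + 4*0))**2) - 611558 = 2094*sqrt(4384836 + (4/(-1 + 0))**2) - 611558 = 2094*sqrt(4384836 + (4/(-1))**2) - 611558 = 2094*sqrt(4384836 + (4*(-1))**2) - 611558 = 2094*sqrt(4384836 + (-4)**2) - 611558 = 2094*sqrt(4384836 + 16) - 611558 = 2094*sqrt(4384852) - 611558 = 2094*(2*sqrt(1096213)) - 611558 = 4188*sqrt(1096213) - 611558 = -611558 + 4188*sqrt(1096213)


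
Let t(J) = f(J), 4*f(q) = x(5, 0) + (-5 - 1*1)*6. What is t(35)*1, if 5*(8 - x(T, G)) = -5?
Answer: -27/4 ≈ -6.7500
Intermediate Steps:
x(T, G) = 9 (x(T, G) = 8 - 1/5*(-5) = 8 + 1 = 9)
f(q) = -27/4 (f(q) = (9 + (-5 - 1*1)*6)/4 = (9 + (-5 - 1)*6)/4 = (9 - 6*6)/4 = (9 - 36)/4 = (1/4)*(-27) = -27/4)
t(J) = -27/4
t(35)*1 = -27/4*1 = -27/4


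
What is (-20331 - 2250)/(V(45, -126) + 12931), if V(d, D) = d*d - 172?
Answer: -7527/4928 ≈ -1.5274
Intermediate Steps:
V(d, D) = -172 + d² (V(d, D) = d² - 172 = -172 + d²)
(-20331 - 2250)/(V(45, -126) + 12931) = (-20331 - 2250)/((-172 + 45²) + 12931) = -22581/((-172 + 2025) + 12931) = -22581/(1853 + 12931) = -22581/14784 = -22581*1/14784 = -7527/4928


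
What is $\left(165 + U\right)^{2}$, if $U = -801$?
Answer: $404496$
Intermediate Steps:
$\left(165 + U\right)^{2} = \left(165 - 801\right)^{2} = \left(-636\right)^{2} = 404496$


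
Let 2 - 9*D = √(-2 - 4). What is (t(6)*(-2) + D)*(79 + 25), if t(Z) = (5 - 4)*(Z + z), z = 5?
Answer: -20384/9 - 104*I*√6/9 ≈ -2264.9 - 28.305*I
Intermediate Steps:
D = 2/9 - I*√6/9 (D = 2/9 - √(-2 - 4)/9 = 2/9 - I*√6/9 ≈ 0.22222 - 0.27217*I)
t(Z) = 5 + Z (t(Z) = (5 - 4)*(Z + 5) = 1*(5 + Z) = 5 + Z)
(t(6)*(-2) + D)*(79 + 25) = ((5 + 6)*(-2) + (2/9 - I*√6/9))*(79 + 25) = (11*(-2) + (2/9 - I*√6/9))*104 = (-22 + (2/9 - I*√6/9))*104 = (-196/9 - I*√6/9)*104 = -20384/9 - 104*I*√6/9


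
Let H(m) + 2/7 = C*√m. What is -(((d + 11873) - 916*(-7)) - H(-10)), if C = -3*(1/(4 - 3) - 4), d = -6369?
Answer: -83414/7 + 9*I*√10 ≈ -11916.0 + 28.461*I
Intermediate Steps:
C = 9 (C = -3*(1/1 - 4) = -3*(1 - 4) = -3*(-3) = 9)
H(m) = -2/7 + 9*√m
-(((d + 11873) - 916*(-7)) - H(-10)) = -(((-6369 + 11873) - 916*(-7)) - (-2/7 + 9*√(-10))) = -((5504 + 6412) - (-2/7 + 9*(I*√10))) = -(11916 - (-2/7 + 9*I*√10)) = -(11916 + (2/7 - 9*I*√10)) = -(83414/7 - 9*I*√10) = -83414/7 + 9*I*√10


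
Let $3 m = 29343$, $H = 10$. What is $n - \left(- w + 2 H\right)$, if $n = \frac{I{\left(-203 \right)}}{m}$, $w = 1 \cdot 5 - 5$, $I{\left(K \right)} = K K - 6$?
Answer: $- \frac{154417}{9781} \approx -15.787$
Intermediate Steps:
$I{\left(K \right)} = -6 + K^{2}$ ($I{\left(K \right)} = K^{2} - 6 = -6 + K^{2}$)
$m = 9781$ ($m = \frac{1}{3} \cdot 29343 = 9781$)
$w = 0$ ($w = 5 - 5 = 0$)
$n = \frac{41203}{9781}$ ($n = \frac{-6 + \left(-203\right)^{2}}{9781} = \left(-6 + 41209\right) \frac{1}{9781} = 41203 \cdot \frac{1}{9781} = \frac{41203}{9781} \approx 4.2126$)
$n - \left(- w + 2 H\right) = \frac{41203}{9781} + \left(\left(-2\right) 10 + 0\right) = \frac{41203}{9781} + \left(-20 + 0\right) = \frac{41203}{9781} - 20 = - \frac{154417}{9781}$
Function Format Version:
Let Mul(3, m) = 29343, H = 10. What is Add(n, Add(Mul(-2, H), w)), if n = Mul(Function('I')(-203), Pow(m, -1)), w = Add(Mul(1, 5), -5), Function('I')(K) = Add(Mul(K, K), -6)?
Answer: Rational(-154417, 9781) ≈ -15.787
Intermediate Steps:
Function('I')(K) = Add(-6, Pow(K, 2)) (Function('I')(K) = Add(Pow(K, 2), -6) = Add(-6, Pow(K, 2)))
m = 9781 (m = Mul(Rational(1, 3), 29343) = 9781)
w = 0 (w = Add(5, -5) = 0)
n = Rational(41203, 9781) (n = Mul(Add(-6, Pow(-203, 2)), Pow(9781, -1)) = Mul(Add(-6, 41209), Rational(1, 9781)) = Mul(41203, Rational(1, 9781)) = Rational(41203, 9781) ≈ 4.2126)
Add(n, Add(Mul(-2, H), w)) = Add(Rational(41203, 9781), Add(Mul(-2, 10), 0)) = Add(Rational(41203, 9781), Add(-20, 0)) = Add(Rational(41203, 9781), -20) = Rational(-154417, 9781)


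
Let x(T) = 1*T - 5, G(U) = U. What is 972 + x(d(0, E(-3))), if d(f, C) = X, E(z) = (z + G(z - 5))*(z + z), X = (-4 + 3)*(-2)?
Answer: 969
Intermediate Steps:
X = 2 (X = -1*(-2) = 2)
E(z) = 2*z*(-5 + 2*z) (E(z) = (z + (z - 5))*(z + z) = (z + (-5 + z))*(2*z) = (-5 + 2*z)*(2*z) = 2*z*(-5 + 2*z))
d(f, C) = 2
x(T) = -5 + T (x(T) = T - 5 = -5 + T)
972 + x(d(0, E(-3))) = 972 + (-5 + 2) = 972 - 3 = 969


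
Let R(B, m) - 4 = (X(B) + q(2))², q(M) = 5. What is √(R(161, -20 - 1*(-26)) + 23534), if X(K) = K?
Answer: √51094 ≈ 226.04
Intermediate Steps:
R(B, m) = 4 + (5 + B)² (R(B, m) = 4 + (B + 5)² = 4 + (5 + B)²)
√(R(161, -20 - 1*(-26)) + 23534) = √((4 + (5 + 161)²) + 23534) = √((4 + 166²) + 23534) = √((4 + 27556) + 23534) = √(27560 + 23534) = √51094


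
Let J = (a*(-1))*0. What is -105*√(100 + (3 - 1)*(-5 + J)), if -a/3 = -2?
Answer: -315*√10 ≈ -996.12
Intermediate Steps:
a = 6 (a = -3*(-2) = 6)
J = 0 (J = (6*(-1))*0 = -6*0 = 0)
-105*√(100 + (3 - 1)*(-5 + J)) = -105*√(100 + (3 - 1)*(-5 + 0)) = -105*√(100 + 2*(-5)) = -105*√(100 - 10) = -315*√10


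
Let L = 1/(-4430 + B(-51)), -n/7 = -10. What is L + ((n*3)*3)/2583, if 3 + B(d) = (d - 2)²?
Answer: 16199/66584 ≈ 0.24329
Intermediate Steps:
n = 70 (n = -7*(-10) = 70)
B(d) = -3 + (-2 + d)² (B(d) = -3 + (d - 2)² = -3 + (-2 + d)²)
L = -1/1624 (L = 1/(-4430 + (-3 + (-2 - 51)²)) = 1/(-4430 + (-3 + (-53)²)) = 1/(-4430 + (-3 + 2809)) = 1/(-4430 + 2806) = 1/(-1624) = -1/1624 ≈ -0.00061576)
L + ((n*3)*3)/2583 = -1/1624 + ((70*3)*3)/2583 = -1/1624 + (210*3)*(1/2583) = -1/1624 + 630*(1/2583) = -1/1624 + 10/41 = 16199/66584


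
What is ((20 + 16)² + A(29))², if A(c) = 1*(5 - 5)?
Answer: 1679616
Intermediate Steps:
A(c) = 0 (A(c) = 1*0 = 0)
((20 + 16)² + A(29))² = ((20 + 16)² + 0)² = (36² + 0)² = (1296 + 0)² = 1296² = 1679616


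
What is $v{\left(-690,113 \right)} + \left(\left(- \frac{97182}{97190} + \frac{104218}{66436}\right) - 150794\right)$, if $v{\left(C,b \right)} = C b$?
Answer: $- \frac{369276498473423}{1614228710} \approx -2.2876 \cdot 10^{5}$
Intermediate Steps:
$v{\left(-690,113 \right)} + \left(\left(- \frac{97182}{97190} + \frac{104218}{66436}\right) - 150794\right) = \left(-690\right) 113 + \left(\left(- \frac{97182}{97190} + \frac{104218}{66436}\right) - 150794\right) = -77970 + \left(\left(\left(-97182\right) \frac{1}{97190} + 104218 \cdot \frac{1}{66436}\right) - 150794\right) = -77970 + \left(\left(- \frac{48591}{48595} + \frac{52109}{33218}\right) - 150794\right) = -77970 + \left(\frac{918141017}{1614228710} - 150794\right) = -77970 - \frac{243415085954723}{1614228710} = - \frac{369276498473423}{1614228710}$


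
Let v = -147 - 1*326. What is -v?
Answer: 473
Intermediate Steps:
v = -473 (v = -147 - 326 = -473)
-v = -1*(-473) = 473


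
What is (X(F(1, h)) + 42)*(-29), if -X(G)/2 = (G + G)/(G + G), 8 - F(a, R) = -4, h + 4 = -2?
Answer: -1160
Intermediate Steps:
h = -6 (h = -4 - 2 = -6)
F(a, R) = 12 (F(a, R) = 8 - 1*(-4) = 8 + 4 = 12)
X(G) = -2 (X(G) = -2*(G + G)/(G + G) = -2*2*G/(2*G) = -2*2*G*1/(2*G) = -2*1 = -2)
(X(F(1, h)) + 42)*(-29) = (-2 + 42)*(-29) = 40*(-29) = -1160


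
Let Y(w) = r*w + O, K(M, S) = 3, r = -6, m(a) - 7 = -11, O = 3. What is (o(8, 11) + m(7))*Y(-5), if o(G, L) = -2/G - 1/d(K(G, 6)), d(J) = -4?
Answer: -132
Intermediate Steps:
m(a) = -4 (m(a) = 7 - 11 = -4)
Y(w) = 3 - 6*w (Y(w) = -6*w + 3 = 3 - 6*w)
o(G, L) = ¼ - 2/G (o(G, L) = -2/G - 1/(-4) = -2/G - 1*(-¼) = -2/G + ¼ = ¼ - 2/G)
(o(8, 11) + m(7))*Y(-5) = ((¼)*(-8 + 8)/8 - 4)*(3 - 6*(-5)) = ((¼)*(⅛)*0 - 4)*(3 + 30) = (0 - 4)*33 = -4*33 = -132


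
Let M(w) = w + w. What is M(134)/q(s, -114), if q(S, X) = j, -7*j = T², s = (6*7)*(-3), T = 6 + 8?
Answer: -67/7 ≈ -9.5714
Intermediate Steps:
T = 14
s = -126 (s = 42*(-3) = -126)
j = -28 (j = -⅐*14² = -⅐*196 = -28)
q(S, X) = -28
M(w) = 2*w
M(134)/q(s, -114) = (2*134)/(-28) = 268*(-1/28) = -67/7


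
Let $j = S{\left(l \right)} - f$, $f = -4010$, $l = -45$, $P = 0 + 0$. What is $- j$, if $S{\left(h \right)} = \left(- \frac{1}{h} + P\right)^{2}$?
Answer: $- \frac{8120251}{2025} \approx -4010.0$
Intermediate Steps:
$P = 0$
$S{\left(h \right)} = \frac{1}{h^{2}}$ ($S{\left(h \right)} = \left(- \frac{1}{h} + 0\right)^{2} = \left(- \frac{1}{h}\right)^{2} = \frac{1}{h^{2}}$)
$j = \frac{8120251}{2025}$ ($j = \frac{1}{2025} - -4010 = \frac{1}{2025} + 4010 = \frac{8120251}{2025} \approx 4010.0$)
$- j = \left(-1\right) \frac{8120251}{2025} = - \frac{8120251}{2025}$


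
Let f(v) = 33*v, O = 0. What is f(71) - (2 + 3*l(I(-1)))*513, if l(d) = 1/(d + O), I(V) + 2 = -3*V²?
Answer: 8124/5 ≈ 1624.8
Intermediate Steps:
I(V) = -2 - 3*V²
l(d) = 1/d (l(d) = 1/(d + 0) = 1/d)
f(71) - (2 + 3*l(I(-1)))*513 = 33*71 - (2 + 3/(-2 - 3*(-1)²))*513 = 2343 - (2 + 3/(-2 - 3*1))*513 = 2343 - (2 + 3/(-2 - 3))*513 = 2343 - (2 + 3/(-5))*513 = 2343 - (2 + 3*(-⅕))*513 = 2343 - (2 - ⅗)*513 = 2343 - 7*513/5 = 2343 - 1*3591/5 = 2343 - 3591/5 = 8124/5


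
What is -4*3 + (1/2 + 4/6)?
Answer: -65/6 ≈ -10.833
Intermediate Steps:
-4*3 + (1/2 + 4/6) = -12 + (1*(½) + 4*(⅙)) = -12 + (½ + ⅔) = -12 + 7/6 = -65/6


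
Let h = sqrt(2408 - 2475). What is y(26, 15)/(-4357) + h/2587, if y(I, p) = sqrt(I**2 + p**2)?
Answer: -sqrt(901)/4357 + I*sqrt(67)/2587 ≈ -0.0068893 + 0.003164*I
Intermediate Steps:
h = I*sqrt(67) (h = sqrt(-67) = I*sqrt(67) ≈ 8.1853*I)
y(26, 15)/(-4357) + h/2587 = sqrt(26**2 + 15**2)/(-4357) + (I*sqrt(67))/2587 = sqrt(676 + 225)*(-1/4357) + (I*sqrt(67))*(1/2587) = sqrt(901)*(-1/4357) + I*sqrt(67)/2587 = -sqrt(901)/4357 + I*sqrt(67)/2587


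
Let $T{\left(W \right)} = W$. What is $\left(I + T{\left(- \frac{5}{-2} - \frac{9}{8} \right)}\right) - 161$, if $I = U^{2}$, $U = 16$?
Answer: $\frac{771}{8} \approx 96.375$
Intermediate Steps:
$I = 256$ ($I = 16^{2} = 256$)
$\left(I + T{\left(- \frac{5}{-2} - \frac{9}{8} \right)}\right) - 161 = \left(256 - \left(- \frac{5}{2} + \frac{9}{8}\right)\right) - 161 = \left(256 - - \frac{11}{8}\right) - 161 = \left(256 + \left(\frac{5}{2} - \frac{9}{8}\right)\right) - 161 = \left(256 + \frac{11}{8}\right) - 161 = \frac{2059}{8} - 161 = \frac{771}{8}$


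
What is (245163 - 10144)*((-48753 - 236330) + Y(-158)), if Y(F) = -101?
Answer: -67023658496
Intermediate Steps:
(245163 - 10144)*((-48753 - 236330) + Y(-158)) = (245163 - 10144)*((-48753 - 236330) - 101) = 235019*(-285083 - 101) = 235019*(-285184) = -67023658496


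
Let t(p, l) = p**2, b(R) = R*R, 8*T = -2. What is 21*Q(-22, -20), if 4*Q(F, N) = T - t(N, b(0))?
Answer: -33621/16 ≈ -2101.3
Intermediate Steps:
T = -1/4 (T = (1/8)*(-2) = -1/4 ≈ -0.25000)
b(R) = R**2
Q(F, N) = -1/16 - N**2/4 (Q(F, N) = (-1/4 - N**2)/4 = -1/16 - N**2/4)
21*Q(-22, -20) = 21*(-1/16 - 1/4*(-20)**2) = 21*(-1/16 - 1/4*400) = 21*(-1/16 - 100) = 21*(-1601/16) = -33621/16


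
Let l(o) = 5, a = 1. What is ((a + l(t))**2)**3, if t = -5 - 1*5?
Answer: 46656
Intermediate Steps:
t = -10 (t = -5 - 5 = -10)
((a + l(t))**2)**3 = ((1 + 5)**2)**3 = (6**2)**3 = 36**3 = 46656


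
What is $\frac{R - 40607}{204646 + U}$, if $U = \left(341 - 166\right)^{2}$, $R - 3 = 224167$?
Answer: $\frac{183563}{235271} \approx 0.78022$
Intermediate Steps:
$R = 224170$ ($R = 3 + 224167 = 224170$)
$U = 30625$ ($U = 175^{2} = 30625$)
$\frac{R - 40607}{204646 + U} = \frac{224170 - 40607}{204646 + 30625} = \frac{183563}{235271}$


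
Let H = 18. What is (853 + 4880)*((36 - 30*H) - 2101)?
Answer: -14934465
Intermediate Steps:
(853 + 4880)*((36 - 30*H) - 2101) = (853 + 4880)*((36 - 30*18) - 2101) = 5733*((36 - 540) - 2101) = 5733*(-504 - 2101) = 5733*(-2605) = -14934465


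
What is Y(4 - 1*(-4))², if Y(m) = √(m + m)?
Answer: 16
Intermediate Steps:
Y(m) = √2*√m (Y(m) = √(2*m) = √2*√m)
Y(4 - 1*(-4))² = (√2*√(4 - 1*(-4)))² = (√2*√(4 + 4))² = (√2*√8)² = (√2*(2*√2))² = 4² = 16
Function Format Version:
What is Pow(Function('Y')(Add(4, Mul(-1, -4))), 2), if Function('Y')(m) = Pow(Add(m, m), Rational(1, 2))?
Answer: 16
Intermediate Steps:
Function('Y')(m) = Mul(Pow(2, Rational(1, 2)), Pow(m, Rational(1, 2))) (Function('Y')(m) = Pow(Mul(2, m), Rational(1, 2)) = Mul(Pow(2, Rational(1, 2)), Pow(m, Rational(1, 2))))
Pow(Function('Y')(Add(4, Mul(-1, -4))), 2) = Pow(Mul(Pow(2, Rational(1, 2)), Pow(Add(4, Mul(-1, -4)), Rational(1, 2))), 2) = Pow(Mul(Pow(2, Rational(1, 2)), Pow(Add(4, 4), Rational(1, 2))), 2) = Pow(Mul(Pow(2, Rational(1, 2)), Pow(8, Rational(1, 2))), 2) = Pow(Mul(Pow(2, Rational(1, 2)), Mul(2, Pow(2, Rational(1, 2)))), 2) = Pow(4, 2) = 16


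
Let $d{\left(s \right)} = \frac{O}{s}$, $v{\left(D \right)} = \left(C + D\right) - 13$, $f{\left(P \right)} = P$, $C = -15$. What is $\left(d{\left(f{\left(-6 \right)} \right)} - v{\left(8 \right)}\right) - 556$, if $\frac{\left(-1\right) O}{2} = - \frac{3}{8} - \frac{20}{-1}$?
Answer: $- \frac{12707}{24} \approx -529.46$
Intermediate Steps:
$O = - \frac{157}{4}$ ($O = - 2 \left(- \frac{3}{8} - \frac{20}{-1}\right) = - 2 \left(\left(-3\right) \frac{1}{8} - -20\right) = - 2 \left(- \frac{3}{8} + 20\right) = \left(-2\right) \frac{157}{8} = - \frac{157}{4} \approx -39.25$)
$v{\left(D \right)} = -28 + D$ ($v{\left(D \right)} = \left(-15 + D\right) - 13 = -28 + D$)
$d{\left(s \right)} = - \frac{157}{4 s}$
$\left(d{\left(f{\left(-6 \right)} \right)} - v{\left(8 \right)}\right) - 556 = \left(- \frac{157}{4 \left(-6\right)} - \left(-28 + 8\right)\right) - 556 = \left(\left(- \frac{157}{4}\right) \left(- \frac{1}{6}\right) - -20\right) - 556 = \left(\frac{157}{24} + 20\right) - 556 = \frac{637}{24} - 556 = - \frac{12707}{24}$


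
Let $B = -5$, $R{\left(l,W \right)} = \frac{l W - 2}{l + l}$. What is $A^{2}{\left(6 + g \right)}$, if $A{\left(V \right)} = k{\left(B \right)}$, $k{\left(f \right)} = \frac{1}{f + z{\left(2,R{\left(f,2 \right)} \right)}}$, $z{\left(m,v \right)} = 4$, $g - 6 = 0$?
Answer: $1$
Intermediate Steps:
$g = 6$ ($g = 6 + 0 = 6$)
$R{\left(l,W \right)} = \frac{-2 + W l}{2 l}$ ($R{\left(l,W \right)} = \frac{W l - 2}{2 l} = \left(-2 + W l\right) \frac{1}{2 l} = \frac{-2 + W l}{2 l}$)
$k{\left(f \right)} = \frac{1}{4 + f}$ ($k{\left(f \right)} = \frac{1}{f + 4} = \frac{1}{4 + f}$)
$A{\left(V \right)} = -1$ ($A{\left(V \right)} = \frac{1}{4 - 5} = \frac{1}{-1} = -1$)
$A^{2}{\left(6 + g \right)} = \left(-1\right)^{2} = 1$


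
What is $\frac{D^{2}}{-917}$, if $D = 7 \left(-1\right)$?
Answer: $- \frac{7}{131} \approx -0.053435$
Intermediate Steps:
$D = -7$
$\frac{D^{2}}{-917} = \frac{\left(-7\right)^{2}}{-917} = 49 \left(- \frac{1}{917}\right) = - \frac{7}{131}$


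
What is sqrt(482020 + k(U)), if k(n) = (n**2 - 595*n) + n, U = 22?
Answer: 2*sqrt(117359) ≈ 685.15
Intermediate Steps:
k(n) = n**2 - 594*n
sqrt(482020 + k(U)) = sqrt(482020 + 22*(-594 + 22)) = sqrt(482020 + 22*(-572)) = sqrt(482020 - 12584) = sqrt(469436) = 2*sqrt(117359)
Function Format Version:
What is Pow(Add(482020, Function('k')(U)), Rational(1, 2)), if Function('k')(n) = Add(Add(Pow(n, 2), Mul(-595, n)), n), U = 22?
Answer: Mul(2, Pow(117359, Rational(1, 2))) ≈ 685.15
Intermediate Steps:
Function('k')(n) = Add(Pow(n, 2), Mul(-594, n))
Pow(Add(482020, Function('k')(U)), Rational(1, 2)) = Pow(Add(482020, Mul(22, Add(-594, 22))), Rational(1, 2)) = Pow(Add(482020, Mul(22, -572)), Rational(1, 2)) = Pow(Add(482020, -12584), Rational(1, 2)) = Pow(469436, Rational(1, 2)) = Mul(2, Pow(117359, Rational(1, 2)))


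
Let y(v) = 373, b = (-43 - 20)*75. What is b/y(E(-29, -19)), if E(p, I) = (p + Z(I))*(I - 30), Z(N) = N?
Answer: -4725/373 ≈ -12.668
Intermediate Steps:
E(p, I) = (-30 + I)*(I + p) (E(p, I) = (p + I)*(I - 30) = (I + p)*(-30 + I) = (-30 + I)*(I + p))
b = -4725 (b = -63*75 = -4725)
b/y(E(-29, -19)) = -4725/373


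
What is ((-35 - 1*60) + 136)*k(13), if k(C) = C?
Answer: 533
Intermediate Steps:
((-35 - 1*60) + 136)*k(13) = ((-35 - 1*60) + 136)*13 = ((-35 - 60) + 136)*13 = (-95 + 136)*13 = 41*13 = 533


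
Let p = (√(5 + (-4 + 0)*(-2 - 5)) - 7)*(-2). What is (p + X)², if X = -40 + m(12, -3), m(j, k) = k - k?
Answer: 808 + 104*√33 ≈ 1405.4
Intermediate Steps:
m(j, k) = 0
X = -40 (X = -40 + 0 = -40)
p = 14 - 2*√33 (p = (√(5 - 4*(-7)) - 7)*(-2) = (√(5 + 28) - 7)*(-2) = (√33 - 7)*(-2) = (-7 + √33)*(-2) = 14 - 2*√33 ≈ 2.5109)
(p + X)² = ((14 - 2*√33) - 40)² = (-26 - 2*√33)²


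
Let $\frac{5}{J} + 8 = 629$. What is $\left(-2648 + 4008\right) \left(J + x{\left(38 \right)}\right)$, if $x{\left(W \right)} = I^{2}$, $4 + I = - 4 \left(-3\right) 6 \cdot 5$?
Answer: $\frac{107036162960}{621} \approx 1.7236 \cdot 10^{8}$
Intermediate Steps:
$J = \frac{5}{621}$ ($J = \frac{5}{-8 + 629} = \frac{5}{621} \approx 0.0080515$)
$I = 356$ ($I = -4 - 4 \left(-3\right) 6 \cdot 5 = -4 - 4 \left(\left(-18\right) 5\right) = -4 - -360 = -4 + 360 = 356$)
$x{\left(W \right)} = 126736$ ($x{\left(W \right)} = 356^{2} = 126736$)
$\left(-2648 + 4008\right) \left(J + x{\left(38 \right)}\right) = \left(-2648 + 4008\right) \left(\frac{5}{621} + 126736\right) = 1360 \cdot \frac{78703061}{621} = \frac{107036162960}{621}$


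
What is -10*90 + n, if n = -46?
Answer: -946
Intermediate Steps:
-10*90 + n = -10*90 - 46 = -900 - 46 = -946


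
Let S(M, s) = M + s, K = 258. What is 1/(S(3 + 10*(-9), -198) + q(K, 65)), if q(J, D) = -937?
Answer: -1/1222 ≈ -0.00081833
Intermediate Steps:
1/(S(3 + 10*(-9), -198) + q(K, 65)) = 1/(((3 + 10*(-9)) - 198) - 937) = 1/(((3 - 90) - 198) - 937) = 1/((-87 - 198) - 937) = 1/(-285 - 937) = 1/(-1222) = -1/1222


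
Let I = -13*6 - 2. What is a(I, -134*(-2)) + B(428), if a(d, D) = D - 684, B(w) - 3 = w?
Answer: 15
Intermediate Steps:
I = -80 (I = -78 - 2 = -80)
B(w) = 3 + w
a(d, D) = -684 + D
a(I, -134*(-2)) + B(428) = (-684 - 134*(-2)) + (3 + 428) = (-684 + 268) + 431 = -416 + 431 = 15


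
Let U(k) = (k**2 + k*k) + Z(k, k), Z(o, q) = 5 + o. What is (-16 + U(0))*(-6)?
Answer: 66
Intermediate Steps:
U(k) = 5 + k + 2*k**2 (U(k) = (k**2 + k*k) + (5 + k) = (k**2 + k**2) + (5 + k) = 2*k**2 + (5 + k) = 5 + k + 2*k**2)
(-16 + U(0))*(-6) = (-16 + (5 + 0 + 2*0**2))*(-6) = (-16 + (5 + 0 + 2*0))*(-6) = (-16 + (5 + 0 + 0))*(-6) = (-16 + 5)*(-6) = -11*(-6) = 66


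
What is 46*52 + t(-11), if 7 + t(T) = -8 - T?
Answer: 2388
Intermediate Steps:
t(T) = -15 - T (t(T) = -7 + (-8 - T) = -15 - T)
46*52 + t(-11) = 46*52 + (-15 - 1*(-11)) = 2392 + (-15 + 11) = 2392 - 4 = 2388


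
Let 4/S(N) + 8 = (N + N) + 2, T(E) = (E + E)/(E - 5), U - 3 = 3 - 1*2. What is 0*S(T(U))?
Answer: 0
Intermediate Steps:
U = 4 (U = 3 + (3 - 1*2) = 3 + (3 - 2) = 3 + 1 = 4)
T(E) = 2*E/(-5 + E) (T(E) = (2*E)/(-5 + E) = 2*E/(-5 + E))
S(N) = 4/(-6 + 2*N) (S(N) = 4/(-8 + ((N + N) + 2)) = 4/(-8 + (2*N + 2)) = 4/(-8 + (2 + 2*N)) = 4/(-6 + 2*N))
0*S(T(U)) = 0*(2/(-3 + 2*4/(-5 + 4))) = 0*(2/(-3 + 2*4/(-1))) = 0*(2/(-3 + 2*4*(-1))) = 0*(2/(-3 - 8)) = 0*(2/(-11)) = 0*(2*(-1/11)) = 0*(-2/11) = 0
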